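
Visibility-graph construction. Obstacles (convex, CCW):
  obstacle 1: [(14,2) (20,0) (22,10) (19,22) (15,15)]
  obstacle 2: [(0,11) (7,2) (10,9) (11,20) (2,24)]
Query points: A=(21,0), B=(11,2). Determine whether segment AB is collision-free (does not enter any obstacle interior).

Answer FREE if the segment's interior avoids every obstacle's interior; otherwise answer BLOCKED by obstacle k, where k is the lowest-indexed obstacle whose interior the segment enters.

Obstacle 1 [(14,2) (20,0) (22,10) (19,22) (15,15)]:
  edge (14,2)–(20,0): crosses AB
  edge (20,0)–(22,10): crosses AB
  edge (22,10)–(19,22): clear
  edge (19,22)–(15,15): clear
  edge (15,15)–(14,2): clear
  → BLOCKED
Obstacle 2 [(0,11) (7,2) (10,9) (11,20) (2,24)]:
  edge (0,11)–(7,2): clear
  edge (7,2)–(10,9): clear
  edge (10,9)–(11,20): clear
  edge (11,20)–(2,24): clear
  edge (2,24)–(0,11): clear
  midpoint (16,1) outside
  → clear

BLOCKED by obstacle 1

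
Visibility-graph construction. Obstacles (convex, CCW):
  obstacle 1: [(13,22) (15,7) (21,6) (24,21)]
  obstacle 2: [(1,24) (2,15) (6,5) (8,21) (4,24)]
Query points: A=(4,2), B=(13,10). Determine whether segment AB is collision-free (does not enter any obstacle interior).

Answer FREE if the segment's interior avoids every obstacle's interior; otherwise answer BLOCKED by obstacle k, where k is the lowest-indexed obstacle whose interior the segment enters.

Obstacle 1 [(13,22) (15,7) (21,6) (24,21)]:
  edge (13,22)–(15,7): clear
  edge (15,7)–(21,6): clear
  edge (21,6)–(24,21): clear
  edge (24,21)–(13,22): clear
  midpoint (17/2,6) outside
  → clear
Obstacle 2 [(1,24) (2,15) (6,5) (8,21) (4,24)]:
  edge (1,24)–(2,15): clear
  edge (2,15)–(6,5): clear
  edge (6,5)–(8,21): clear
  edge (8,21)–(4,24): clear
  edge (4,24)–(1,24): clear
  midpoint (17/2,6) outside
  → clear

FREE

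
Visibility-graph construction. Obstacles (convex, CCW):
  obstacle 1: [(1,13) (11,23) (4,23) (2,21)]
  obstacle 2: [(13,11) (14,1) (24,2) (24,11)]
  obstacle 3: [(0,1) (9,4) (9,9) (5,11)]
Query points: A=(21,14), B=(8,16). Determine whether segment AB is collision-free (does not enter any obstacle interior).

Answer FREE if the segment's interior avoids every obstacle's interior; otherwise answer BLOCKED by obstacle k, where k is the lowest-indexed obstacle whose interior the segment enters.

FREE

Obstacle 1 [(1,13) (11,23) (4,23) (2,21)]:
  edge (1,13)–(11,23): clear
  edge (11,23)–(4,23): clear
  edge (4,23)–(2,21): clear
  edge (2,21)–(1,13): clear
  midpoint (29/2,15) outside
  → clear
Obstacle 2 [(13,11) (14,1) (24,2) (24,11)]:
  edge (13,11)–(14,1): clear
  edge (14,1)–(24,2): clear
  edge (24,2)–(24,11): clear
  edge (24,11)–(13,11): clear
  midpoint (29/2,15) outside
  → clear
Obstacle 3 [(0,1) (9,4) (9,9) (5,11)]:
  edge (0,1)–(9,4): clear
  edge (9,4)–(9,9): clear
  edge (9,9)–(5,11): clear
  edge (5,11)–(0,1): clear
  midpoint (29/2,15) outside
  → clear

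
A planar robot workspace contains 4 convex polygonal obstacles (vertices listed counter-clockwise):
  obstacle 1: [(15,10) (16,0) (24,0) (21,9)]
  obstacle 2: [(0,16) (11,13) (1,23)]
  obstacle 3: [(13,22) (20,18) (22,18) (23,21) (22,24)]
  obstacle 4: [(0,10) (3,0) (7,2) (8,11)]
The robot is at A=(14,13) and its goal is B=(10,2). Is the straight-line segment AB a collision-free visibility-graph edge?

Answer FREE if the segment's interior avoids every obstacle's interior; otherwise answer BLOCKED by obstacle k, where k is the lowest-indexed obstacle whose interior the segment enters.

Obstacle 1 [(15,10) (16,0) (24,0) (21,9)]:
  edge (15,10)–(16,0): clear
  edge (16,0)–(24,0): clear
  edge (24,0)–(21,9): clear
  edge (21,9)–(15,10): clear
  midpoint (12,15/2) outside
  → clear
Obstacle 2 [(0,16) (11,13) (1,23)]:
  edge (0,16)–(11,13): clear
  edge (11,13)–(1,23): clear
  edge (1,23)–(0,16): clear
  midpoint (12,15/2) outside
  → clear
Obstacle 3 [(13,22) (20,18) (22,18) (23,21) (22,24)]:
  edge (13,22)–(20,18): clear
  edge (20,18)–(22,18): clear
  edge (22,18)–(23,21): clear
  edge (23,21)–(22,24): clear
  edge (22,24)–(13,22): clear
  midpoint (12,15/2) outside
  → clear
Obstacle 4 [(0,10) (3,0) (7,2) (8,11)]:
  edge (0,10)–(3,0): clear
  edge (3,0)–(7,2): clear
  edge (7,2)–(8,11): clear
  edge (8,11)–(0,10): clear
  midpoint (12,15/2) outside
  → clear

FREE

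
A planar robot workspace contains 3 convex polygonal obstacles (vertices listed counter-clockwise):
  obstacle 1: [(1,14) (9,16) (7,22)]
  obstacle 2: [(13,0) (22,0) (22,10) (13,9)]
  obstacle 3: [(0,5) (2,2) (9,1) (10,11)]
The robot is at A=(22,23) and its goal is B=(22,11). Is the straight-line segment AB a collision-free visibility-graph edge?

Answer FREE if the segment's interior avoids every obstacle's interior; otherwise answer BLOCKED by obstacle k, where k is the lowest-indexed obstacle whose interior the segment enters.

FREE

Obstacle 1 [(1,14) (9,16) (7,22)]:
  edge (1,14)–(9,16): clear
  edge (9,16)–(7,22): clear
  edge (7,22)–(1,14): clear
  midpoint (22,17) outside
  → clear
Obstacle 2 [(13,0) (22,0) (22,10) (13,9)]:
  edge (13,0)–(22,0): clear
  edge (22,0)–(22,10): clear
  edge (22,10)–(13,9): clear
  edge (13,9)–(13,0): clear
  midpoint (22,17) outside
  → clear
Obstacle 3 [(0,5) (2,2) (9,1) (10,11)]:
  edge (0,5)–(2,2): clear
  edge (2,2)–(9,1): clear
  edge (9,1)–(10,11): clear
  edge (10,11)–(0,5): clear
  midpoint (22,17) outside
  → clear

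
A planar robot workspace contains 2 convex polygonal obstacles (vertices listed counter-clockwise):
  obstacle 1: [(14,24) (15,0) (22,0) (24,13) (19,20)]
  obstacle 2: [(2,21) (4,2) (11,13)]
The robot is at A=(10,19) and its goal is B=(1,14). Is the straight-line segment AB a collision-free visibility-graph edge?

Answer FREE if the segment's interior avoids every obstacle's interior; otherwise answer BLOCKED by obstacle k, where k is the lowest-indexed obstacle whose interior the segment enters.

BLOCKED by obstacle 2

Obstacle 1 [(14,24) (15,0) (22,0) (24,13) (19,20)]:
  edge (14,24)–(15,0): clear
  edge (15,0)–(22,0): clear
  edge (22,0)–(24,13): clear
  edge (24,13)–(19,20): clear
  edge (19,20)–(14,24): clear
  midpoint (11/2,33/2) outside
  → clear
Obstacle 2 [(2,21) (4,2) (11,13)]:
  edge (2,21)–(4,2): crosses AB
  edge (4,2)–(11,13): clear
  edge (11,13)–(2,21): crosses AB
  → BLOCKED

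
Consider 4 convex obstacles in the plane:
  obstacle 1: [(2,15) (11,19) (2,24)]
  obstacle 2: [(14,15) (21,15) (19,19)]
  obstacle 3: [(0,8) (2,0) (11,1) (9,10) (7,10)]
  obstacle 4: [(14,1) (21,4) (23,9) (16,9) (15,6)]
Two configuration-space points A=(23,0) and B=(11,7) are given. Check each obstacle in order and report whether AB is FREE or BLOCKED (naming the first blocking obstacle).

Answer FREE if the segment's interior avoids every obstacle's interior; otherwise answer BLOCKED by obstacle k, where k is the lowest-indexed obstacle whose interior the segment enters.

BLOCKED by obstacle 4

Obstacle 1 [(2,15) (11,19) (2,24)]:
  edge (2,15)–(11,19): clear
  edge (11,19)–(2,24): clear
  edge (2,24)–(2,15): clear
  midpoint (17,7/2) outside
  → clear
Obstacle 2 [(14,15) (21,15) (19,19)]:
  edge (14,15)–(21,15): clear
  edge (21,15)–(19,19): clear
  edge (19,19)–(14,15): clear
  midpoint (17,7/2) outside
  → clear
Obstacle 3 [(0,8) (2,0) (11,1) (9,10) (7,10)]:
  edge (0,8)–(2,0): clear
  edge (2,0)–(11,1): clear
  edge (11,1)–(9,10): clear
  edge (9,10)–(7,10): clear
  edge (7,10)–(0,8): clear
  midpoint (17,7/2) outside
  → clear
Obstacle 4 [(14,1) (21,4) (23,9) (16,9) (15,6)]:
  edge (14,1)–(21,4): crosses AB
  edge (21,4)–(23,9): clear
  edge (23,9)–(16,9): clear
  edge (16,9)–(15,6): clear
  edge (15,6)–(14,1): crosses AB
  → BLOCKED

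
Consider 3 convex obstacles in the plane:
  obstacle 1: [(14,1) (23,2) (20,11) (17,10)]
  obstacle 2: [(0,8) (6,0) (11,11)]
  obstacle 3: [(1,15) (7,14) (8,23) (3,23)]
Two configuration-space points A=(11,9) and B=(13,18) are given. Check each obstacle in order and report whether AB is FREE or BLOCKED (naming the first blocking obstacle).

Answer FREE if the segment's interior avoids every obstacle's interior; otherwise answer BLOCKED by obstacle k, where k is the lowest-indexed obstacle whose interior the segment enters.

Obstacle 1 [(14,1) (23,2) (20,11) (17,10)]:
  edge (14,1)–(23,2): clear
  edge (23,2)–(20,11): clear
  edge (20,11)–(17,10): clear
  edge (17,10)–(14,1): clear
  midpoint (12,27/2) outside
  → clear
Obstacle 2 [(0,8) (6,0) (11,11)]:
  edge (0,8)–(6,0): clear
  edge (6,0)–(11,11): clear
  edge (11,11)–(0,8): clear
  midpoint (12,27/2) outside
  → clear
Obstacle 3 [(1,15) (7,14) (8,23) (3,23)]:
  edge (1,15)–(7,14): clear
  edge (7,14)–(8,23): clear
  edge (8,23)–(3,23): clear
  edge (3,23)–(1,15): clear
  midpoint (12,27/2) outside
  → clear

FREE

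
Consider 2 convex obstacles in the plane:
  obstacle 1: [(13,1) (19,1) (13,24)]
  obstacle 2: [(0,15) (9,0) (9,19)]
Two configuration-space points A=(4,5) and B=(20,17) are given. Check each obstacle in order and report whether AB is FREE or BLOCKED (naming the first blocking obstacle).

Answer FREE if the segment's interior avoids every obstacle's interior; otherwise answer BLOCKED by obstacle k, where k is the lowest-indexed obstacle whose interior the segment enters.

Obstacle 1 [(13,1) (19,1) (13,24)]:
  edge (13,1)–(19,1): clear
  edge (19,1)–(13,24): crosses AB
  edge (13,24)–(13,1): crosses AB
  → BLOCKED
Obstacle 2 [(0,15) (9,0) (9,19)]:
  edge (0,15)–(9,0): crosses AB
  edge (9,0)–(9,19): crosses AB
  edge (9,19)–(0,15): clear
  → BLOCKED

BLOCKED by obstacle 1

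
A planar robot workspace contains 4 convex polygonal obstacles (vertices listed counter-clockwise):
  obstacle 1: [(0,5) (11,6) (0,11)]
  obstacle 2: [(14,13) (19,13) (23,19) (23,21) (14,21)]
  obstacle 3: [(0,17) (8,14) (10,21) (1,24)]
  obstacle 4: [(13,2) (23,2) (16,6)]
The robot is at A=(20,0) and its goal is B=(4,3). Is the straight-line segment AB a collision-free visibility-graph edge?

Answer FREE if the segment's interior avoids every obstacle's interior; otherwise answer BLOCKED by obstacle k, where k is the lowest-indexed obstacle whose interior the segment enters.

Obstacle 1 [(0,5) (11,6) (0,11)]:
  edge (0,5)–(11,6): clear
  edge (11,6)–(0,11): clear
  edge (0,11)–(0,5): clear
  midpoint (12,3/2) outside
  → clear
Obstacle 2 [(14,13) (19,13) (23,19) (23,21) (14,21)]:
  edge (14,13)–(19,13): clear
  edge (19,13)–(23,19): clear
  edge (23,19)–(23,21): clear
  edge (23,21)–(14,21): clear
  edge (14,21)–(14,13): clear
  midpoint (12,3/2) outside
  → clear
Obstacle 3 [(0,17) (8,14) (10,21) (1,24)]:
  edge (0,17)–(8,14): clear
  edge (8,14)–(10,21): clear
  edge (10,21)–(1,24): clear
  edge (1,24)–(0,17): clear
  midpoint (12,3/2) outside
  → clear
Obstacle 4 [(13,2) (23,2) (16,6)]:
  edge (13,2)–(23,2): clear
  edge (23,2)–(16,6): clear
  edge (16,6)–(13,2): clear
  midpoint (12,3/2) outside
  → clear

FREE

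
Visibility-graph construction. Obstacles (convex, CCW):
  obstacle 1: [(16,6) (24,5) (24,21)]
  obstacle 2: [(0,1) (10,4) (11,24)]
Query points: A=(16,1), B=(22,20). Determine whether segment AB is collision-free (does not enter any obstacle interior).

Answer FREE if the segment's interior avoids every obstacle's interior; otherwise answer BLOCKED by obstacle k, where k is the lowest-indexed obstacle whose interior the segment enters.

Obstacle 1 [(16,6) (24,5) (24,21)]:
  edge (16,6)–(24,5): crosses AB
  edge (24,5)–(24,21): clear
  edge (24,21)–(16,6): crosses AB
  → BLOCKED
Obstacle 2 [(0,1) (10,4) (11,24)]:
  edge (0,1)–(10,4): clear
  edge (10,4)–(11,24): clear
  edge (11,24)–(0,1): clear
  midpoint (19,21/2) outside
  → clear

BLOCKED by obstacle 1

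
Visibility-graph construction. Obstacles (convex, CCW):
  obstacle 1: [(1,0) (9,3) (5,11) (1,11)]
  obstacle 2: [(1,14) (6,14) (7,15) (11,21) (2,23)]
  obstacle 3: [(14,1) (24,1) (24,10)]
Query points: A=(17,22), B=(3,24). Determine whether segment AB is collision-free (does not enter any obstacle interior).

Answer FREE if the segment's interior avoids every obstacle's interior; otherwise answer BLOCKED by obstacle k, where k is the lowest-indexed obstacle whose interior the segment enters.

Obstacle 1 [(1,0) (9,3) (5,11) (1,11)]:
  edge (1,0)–(9,3): clear
  edge (9,3)–(5,11): clear
  edge (5,11)–(1,11): clear
  edge (1,11)–(1,0): clear
  midpoint (10,23) outside
  → clear
Obstacle 2 [(1,14) (6,14) (7,15) (11,21) (2,23)]:
  edge (1,14)–(6,14): clear
  edge (6,14)–(7,15): clear
  edge (7,15)–(11,21): clear
  edge (11,21)–(2,23): clear
  edge (2,23)–(1,14): clear
  midpoint (10,23) outside
  → clear
Obstacle 3 [(14,1) (24,1) (24,10)]:
  edge (14,1)–(24,1): clear
  edge (24,1)–(24,10): clear
  edge (24,10)–(14,1): clear
  midpoint (10,23) outside
  → clear

FREE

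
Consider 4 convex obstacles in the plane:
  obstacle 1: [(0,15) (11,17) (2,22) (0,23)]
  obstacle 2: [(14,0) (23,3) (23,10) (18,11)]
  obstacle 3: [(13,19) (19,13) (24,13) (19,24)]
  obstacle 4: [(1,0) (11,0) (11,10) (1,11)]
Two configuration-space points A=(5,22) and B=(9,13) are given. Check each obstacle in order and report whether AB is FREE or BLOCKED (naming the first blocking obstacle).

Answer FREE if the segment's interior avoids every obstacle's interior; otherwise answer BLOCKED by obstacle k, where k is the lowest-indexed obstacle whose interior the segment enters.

BLOCKED by obstacle 1

Obstacle 1 [(0,15) (11,17) (2,22) (0,23)]:
  edge (0,15)–(11,17): crosses AB
  edge (11,17)–(2,22): crosses AB
  edge (2,22)–(0,23): clear
  edge (0,23)–(0,15): clear
  → BLOCKED
Obstacle 2 [(14,0) (23,3) (23,10) (18,11)]:
  edge (14,0)–(23,3): clear
  edge (23,3)–(23,10): clear
  edge (23,10)–(18,11): clear
  edge (18,11)–(14,0): clear
  midpoint (7,35/2) outside
  → clear
Obstacle 3 [(13,19) (19,13) (24,13) (19,24)]:
  edge (13,19)–(19,13): clear
  edge (19,13)–(24,13): clear
  edge (24,13)–(19,24): clear
  edge (19,24)–(13,19): clear
  midpoint (7,35/2) outside
  → clear
Obstacle 4 [(1,0) (11,0) (11,10) (1,11)]:
  edge (1,0)–(11,0): clear
  edge (11,0)–(11,10): clear
  edge (11,10)–(1,11): clear
  edge (1,11)–(1,0): clear
  midpoint (7,35/2) outside
  → clear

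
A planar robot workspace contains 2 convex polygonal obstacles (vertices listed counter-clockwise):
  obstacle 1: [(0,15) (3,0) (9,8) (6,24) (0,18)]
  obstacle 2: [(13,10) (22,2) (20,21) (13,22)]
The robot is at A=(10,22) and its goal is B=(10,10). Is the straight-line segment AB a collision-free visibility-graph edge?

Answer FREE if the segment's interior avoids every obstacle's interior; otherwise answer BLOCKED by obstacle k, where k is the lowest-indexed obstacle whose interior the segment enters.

FREE

Obstacle 1 [(0,15) (3,0) (9,8) (6,24) (0,18)]:
  edge (0,15)–(3,0): clear
  edge (3,0)–(9,8): clear
  edge (9,8)–(6,24): clear
  edge (6,24)–(0,18): clear
  edge (0,18)–(0,15): clear
  midpoint (10,16) outside
  → clear
Obstacle 2 [(13,10) (22,2) (20,21) (13,22)]:
  edge (13,10)–(22,2): clear
  edge (22,2)–(20,21): clear
  edge (20,21)–(13,22): clear
  edge (13,22)–(13,10): clear
  midpoint (10,16) outside
  → clear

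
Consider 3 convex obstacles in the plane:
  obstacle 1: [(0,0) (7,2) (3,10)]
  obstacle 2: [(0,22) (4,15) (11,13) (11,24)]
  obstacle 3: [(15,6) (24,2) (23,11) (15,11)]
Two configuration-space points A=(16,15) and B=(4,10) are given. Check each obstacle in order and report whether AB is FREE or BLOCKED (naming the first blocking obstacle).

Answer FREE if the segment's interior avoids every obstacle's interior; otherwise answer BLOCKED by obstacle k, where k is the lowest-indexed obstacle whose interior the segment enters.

FREE

Obstacle 1 [(0,0) (7,2) (3,10)]:
  edge (0,0)–(7,2): clear
  edge (7,2)–(3,10): clear
  edge (3,10)–(0,0): clear
  midpoint (10,25/2) outside
  → clear
Obstacle 2 [(0,22) (4,15) (11,13) (11,24)]:
  edge (0,22)–(4,15): clear
  edge (4,15)–(11,13): clear
  edge (11,13)–(11,24): clear
  edge (11,24)–(0,22): clear
  midpoint (10,25/2) outside
  → clear
Obstacle 3 [(15,6) (24,2) (23,11) (15,11)]:
  edge (15,6)–(24,2): clear
  edge (24,2)–(23,11): clear
  edge (23,11)–(15,11): clear
  edge (15,11)–(15,6): clear
  midpoint (10,25/2) outside
  → clear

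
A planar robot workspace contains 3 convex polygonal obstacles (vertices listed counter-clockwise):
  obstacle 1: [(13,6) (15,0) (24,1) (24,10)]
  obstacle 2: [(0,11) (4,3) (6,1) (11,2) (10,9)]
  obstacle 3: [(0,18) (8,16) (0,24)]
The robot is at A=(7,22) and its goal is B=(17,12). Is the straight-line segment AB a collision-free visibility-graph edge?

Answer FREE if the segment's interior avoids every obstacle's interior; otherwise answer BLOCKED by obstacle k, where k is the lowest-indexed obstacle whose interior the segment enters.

Obstacle 1 [(13,6) (15,0) (24,1) (24,10)]:
  edge (13,6)–(15,0): clear
  edge (15,0)–(24,1): clear
  edge (24,1)–(24,10): clear
  edge (24,10)–(13,6): clear
  midpoint (12,17) outside
  → clear
Obstacle 2 [(0,11) (4,3) (6,1) (11,2) (10,9)]:
  edge (0,11)–(4,3): clear
  edge (4,3)–(6,1): clear
  edge (6,1)–(11,2): clear
  edge (11,2)–(10,9): clear
  edge (10,9)–(0,11): clear
  midpoint (12,17) outside
  → clear
Obstacle 3 [(0,18) (8,16) (0,24)]:
  edge (0,18)–(8,16): clear
  edge (8,16)–(0,24): clear
  edge (0,24)–(0,18): clear
  midpoint (12,17) outside
  → clear

FREE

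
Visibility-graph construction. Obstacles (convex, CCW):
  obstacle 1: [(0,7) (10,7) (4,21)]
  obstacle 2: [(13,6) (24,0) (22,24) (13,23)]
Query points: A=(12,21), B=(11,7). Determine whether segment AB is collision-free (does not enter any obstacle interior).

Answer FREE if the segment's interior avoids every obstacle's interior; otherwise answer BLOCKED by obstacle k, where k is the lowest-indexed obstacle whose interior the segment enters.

Obstacle 1 [(0,7) (10,7) (4,21)]:
  edge (0,7)–(10,7): clear
  edge (10,7)–(4,21): clear
  edge (4,21)–(0,7): clear
  midpoint (23/2,14) outside
  → clear
Obstacle 2 [(13,6) (24,0) (22,24) (13,23)]:
  edge (13,6)–(24,0): clear
  edge (24,0)–(22,24): clear
  edge (22,24)–(13,23): clear
  edge (13,23)–(13,6): clear
  midpoint (23/2,14) outside
  → clear

FREE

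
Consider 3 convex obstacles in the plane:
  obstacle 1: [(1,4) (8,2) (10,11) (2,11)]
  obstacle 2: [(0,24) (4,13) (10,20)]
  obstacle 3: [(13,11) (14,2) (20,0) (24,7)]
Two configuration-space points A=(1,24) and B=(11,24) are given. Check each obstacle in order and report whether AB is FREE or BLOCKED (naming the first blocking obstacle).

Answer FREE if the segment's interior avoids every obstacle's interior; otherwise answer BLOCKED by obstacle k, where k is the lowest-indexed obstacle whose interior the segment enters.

FREE

Obstacle 1 [(1,4) (8,2) (10,11) (2,11)]:
  edge (1,4)–(8,2): clear
  edge (8,2)–(10,11): clear
  edge (10,11)–(2,11): clear
  edge (2,11)–(1,4): clear
  midpoint (6,24) outside
  → clear
Obstacle 2 [(0,24) (4,13) (10,20)]:
  edge (0,24)–(4,13): clear
  edge (4,13)–(10,20): clear
  edge (10,20)–(0,24): clear
  midpoint (6,24) outside
  → clear
Obstacle 3 [(13,11) (14,2) (20,0) (24,7)]:
  edge (13,11)–(14,2): clear
  edge (14,2)–(20,0): clear
  edge (20,0)–(24,7): clear
  edge (24,7)–(13,11): clear
  midpoint (6,24) outside
  → clear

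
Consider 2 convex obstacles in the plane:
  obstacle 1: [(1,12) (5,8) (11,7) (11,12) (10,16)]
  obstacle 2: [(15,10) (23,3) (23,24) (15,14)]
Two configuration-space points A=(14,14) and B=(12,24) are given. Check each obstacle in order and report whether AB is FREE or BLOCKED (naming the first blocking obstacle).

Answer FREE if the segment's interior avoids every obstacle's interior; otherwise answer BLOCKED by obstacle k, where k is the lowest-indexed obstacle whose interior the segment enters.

FREE

Obstacle 1 [(1,12) (5,8) (11,7) (11,12) (10,16)]:
  edge (1,12)–(5,8): clear
  edge (5,8)–(11,7): clear
  edge (11,7)–(11,12): clear
  edge (11,12)–(10,16): clear
  edge (10,16)–(1,12): clear
  midpoint (13,19) outside
  → clear
Obstacle 2 [(15,10) (23,3) (23,24) (15,14)]:
  edge (15,10)–(23,3): clear
  edge (23,3)–(23,24): clear
  edge (23,24)–(15,14): clear
  edge (15,14)–(15,10): clear
  midpoint (13,19) outside
  → clear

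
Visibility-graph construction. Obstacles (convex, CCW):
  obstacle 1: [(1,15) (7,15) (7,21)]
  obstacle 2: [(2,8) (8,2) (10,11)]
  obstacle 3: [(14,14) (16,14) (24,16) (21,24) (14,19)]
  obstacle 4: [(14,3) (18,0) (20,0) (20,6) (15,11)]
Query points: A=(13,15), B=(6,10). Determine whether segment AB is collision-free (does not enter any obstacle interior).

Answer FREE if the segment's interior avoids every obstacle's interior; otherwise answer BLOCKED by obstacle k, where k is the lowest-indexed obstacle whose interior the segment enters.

Obstacle 1 [(1,15) (7,15) (7,21)]:
  edge (1,15)–(7,15): clear
  edge (7,15)–(7,21): clear
  edge (7,21)–(1,15): clear
  midpoint (19/2,25/2) outside
  → clear
Obstacle 2 [(2,8) (8,2) (10,11)]:
  edge (2,8)–(8,2): clear
  edge (8,2)–(10,11): clear
  edge (10,11)–(2,8): clear
  midpoint (19/2,25/2) outside
  → clear
Obstacle 3 [(14,14) (16,14) (24,16) (21,24) (14,19)]:
  edge (14,14)–(16,14): clear
  edge (16,14)–(24,16): clear
  edge (24,16)–(21,24): clear
  edge (21,24)–(14,19): clear
  edge (14,19)–(14,14): clear
  midpoint (19/2,25/2) outside
  → clear
Obstacle 4 [(14,3) (18,0) (20,0) (20,6) (15,11)]:
  edge (14,3)–(18,0): clear
  edge (18,0)–(20,0): clear
  edge (20,0)–(20,6): clear
  edge (20,6)–(15,11): clear
  edge (15,11)–(14,3): clear
  midpoint (19/2,25/2) outside
  → clear

FREE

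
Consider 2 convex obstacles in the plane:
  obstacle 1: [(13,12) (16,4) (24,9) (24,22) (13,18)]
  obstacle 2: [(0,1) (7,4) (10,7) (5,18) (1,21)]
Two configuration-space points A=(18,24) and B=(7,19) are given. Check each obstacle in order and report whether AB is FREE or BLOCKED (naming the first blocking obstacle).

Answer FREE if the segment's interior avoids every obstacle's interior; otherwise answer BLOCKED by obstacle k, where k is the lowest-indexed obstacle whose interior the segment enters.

FREE

Obstacle 1 [(13,12) (16,4) (24,9) (24,22) (13,18)]:
  edge (13,12)–(16,4): clear
  edge (16,4)–(24,9): clear
  edge (24,9)–(24,22): clear
  edge (24,22)–(13,18): clear
  edge (13,18)–(13,12): clear
  midpoint (25/2,43/2) outside
  → clear
Obstacle 2 [(0,1) (7,4) (10,7) (5,18) (1,21)]:
  edge (0,1)–(7,4): clear
  edge (7,4)–(10,7): clear
  edge (10,7)–(5,18): clear
  edge (5,18)–(1,21): clear
  edge (1,21)–(0,1): clear
  midpoint (25/2,43/2) outside
  → clear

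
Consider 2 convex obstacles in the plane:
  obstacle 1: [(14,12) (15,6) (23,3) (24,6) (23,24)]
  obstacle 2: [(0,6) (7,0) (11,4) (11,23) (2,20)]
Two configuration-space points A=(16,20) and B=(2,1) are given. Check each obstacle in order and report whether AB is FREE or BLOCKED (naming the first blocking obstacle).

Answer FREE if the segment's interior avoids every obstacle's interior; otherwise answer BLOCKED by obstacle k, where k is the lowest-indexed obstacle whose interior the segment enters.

Obstacle 1 [(14,12) (15,6) (23,3) (24,6) (23,24)]:
  edge (14,12)–(15,6): clear
  edge (15,6)–(23,3): clear
  edge (23,3)–(24,6): clear
  edge (24,6)–(23,24): clear
  edge (23,24)–(14,12): clear
  midpoint (9,21/2) outside
  → clear
Obstacle 2 [(0,6) (7,0) (11,4) (11,23) (2,20)]:
  edge (0,6)–(7,0): crosses AB
  edge (7,0)–(11,4): clear
  edge (11,4)–(11,23): crosses AB
  edge (11,23)–(2,20): clear
  edge (2,20)–(0,6): clear
  → BLOCKED

BLOCKED by obstacle 2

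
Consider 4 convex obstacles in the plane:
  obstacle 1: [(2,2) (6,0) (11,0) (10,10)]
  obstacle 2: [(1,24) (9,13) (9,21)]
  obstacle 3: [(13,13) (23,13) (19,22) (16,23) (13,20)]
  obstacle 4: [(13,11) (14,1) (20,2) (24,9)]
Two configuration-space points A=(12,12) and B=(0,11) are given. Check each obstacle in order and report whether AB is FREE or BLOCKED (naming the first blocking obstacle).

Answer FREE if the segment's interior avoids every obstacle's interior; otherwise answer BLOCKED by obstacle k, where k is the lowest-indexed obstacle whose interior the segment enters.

Obstacle 1 [(2,2) (6,0) (11,0) (10,10)]:
  edge (2,2)–(6,0): clear
  edge (6,0)–(11,0): clear
  edge (11,0)–(10,10): clear
  edge (10,10)–(2,2): clear
  midpoint (6,23/2) outside
  → clear
Obstacle 2 [(1,24) (9,13) (9,21)]:
  edge (1,24)–(9,13): clear
  edge (9,13)–(9,21): clear
  edge (9,21)–(1,24): clear
  midpoint (6,23/2) outside
  → clear
Obstacle 3 [(13,13) (23,13) (19,22) (16,23) (13,20)]:
  edge (13,13)–(23,13): clear
  edge (23,13)–(19,22): clear
  edge (19,22)–(16,23): clear
  edge (16,23)–(13,20): clear
  edge (13,20)–(13,13): clear
  midpoint (6,23/2) outside
  → clear
Obstacle 4 [(13,11) (14,1) (20,2) (24,9)]:
  edge (13,11)–(14,1): clear
  edge (14,1)–(20,2): clear
  edge (20,2)–(24,9): clear
  edge (24,9)–(13,11): clear
  midpoint (6,23/2) outside
  → clear

FREE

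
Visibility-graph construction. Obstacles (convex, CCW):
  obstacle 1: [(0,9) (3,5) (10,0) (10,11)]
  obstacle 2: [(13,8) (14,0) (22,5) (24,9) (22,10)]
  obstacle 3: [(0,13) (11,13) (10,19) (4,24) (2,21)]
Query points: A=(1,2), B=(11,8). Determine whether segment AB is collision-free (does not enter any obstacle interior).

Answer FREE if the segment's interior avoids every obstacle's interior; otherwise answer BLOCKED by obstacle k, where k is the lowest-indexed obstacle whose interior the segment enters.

Obstacle 1 [(0,9) (3,5) (10,0) (10,11)]:
  edge (0,9)–(3,5): clear
  edge (3,5)–(10,0): crosses AB
  edge (10,0)–(10,11): crosses AB
  edge (10,11)–(0,9): clear
  → BLOCKED
Obstacle 2 [(13,8) (14,0) (22,5) (24,9) (22,10)]:
  edge (13,8)–(14,0): clear
  edge (14,0)–(22,5): clear
  edge (22,5)–(24,9): clear
  edge (24,9)–(22,10): clear
  edge (22,10)–(13,8): clear
  midpoint (6,5) outside
  → clear
Obstacle 3 [(0,13) (11,13) (10,19) (4,24) (2,21)]:
  edge (0,13)–(11,13): clear
  edge (11,13)–(10,19): clear
  edge (10,19)–(4,24): clear
  edge (4,24)–(2,21): clear
  edge (2,21)–(0,13): clear
  midpoint (6,5) outside
  → clear

BLOCKED by obstacle 1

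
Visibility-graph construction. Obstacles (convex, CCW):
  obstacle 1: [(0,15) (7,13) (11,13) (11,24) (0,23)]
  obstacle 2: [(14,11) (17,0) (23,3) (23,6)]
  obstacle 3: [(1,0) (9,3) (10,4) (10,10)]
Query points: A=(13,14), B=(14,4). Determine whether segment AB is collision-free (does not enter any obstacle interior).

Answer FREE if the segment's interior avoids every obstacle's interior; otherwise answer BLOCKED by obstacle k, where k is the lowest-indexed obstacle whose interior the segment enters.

Obstacle 1 [(0,15) (7,13) (11,13) (11,24) (0,23)]:
  edge (0,15)–(7,13): clear
  edge (7,13)–(11,13): clear
  edge (11,13)–(11,24): clear
  edge (11,24)–(0,23): clear
  edge (0,23)–(0,15): clear
  midpoint (27/2,9) outside
  → clear
Obstacle 2 [(14,11) (17,0) (23,3) (23,6)]:
  edge (14,11)–(17,0): clear
  edge (17,0)–(23,3): clear
  edge (23,3)–(23,6): clear
  edge (23,6)–(14,11): clear
  midpoint (27/2,9) outside
  → clear
Obstacle 3 [(1,0) (9,3) (10,4) (10,10)]:
  edge (1,0)–(9,3): clear
  edge (9,3)–(10,4): clear
  edge (10,4)–(10,10): clear
  edge (10,10)–(1,0): clear
  midpoint (27/2,9) outside
  → clear

FREE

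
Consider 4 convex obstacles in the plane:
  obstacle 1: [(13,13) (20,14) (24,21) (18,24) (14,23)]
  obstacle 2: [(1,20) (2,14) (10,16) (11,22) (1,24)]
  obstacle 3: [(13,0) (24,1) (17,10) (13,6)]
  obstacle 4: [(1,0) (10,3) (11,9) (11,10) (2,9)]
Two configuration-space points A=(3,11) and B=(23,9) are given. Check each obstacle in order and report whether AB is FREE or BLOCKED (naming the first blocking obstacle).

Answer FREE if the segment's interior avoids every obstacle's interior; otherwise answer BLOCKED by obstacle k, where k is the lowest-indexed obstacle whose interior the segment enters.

BLOCKED by obstacle 3

Obstacle 1 [(13,13) (20,14) (24,21) (18,24) (14,23)]:
  edge (13,13)–(20,14): clear
  edge (20,14)–(24,21): clear
  edge (24,21)–(18,24): clear
  edge (18,24)–(14,23): clear
  edge (14,23)–(13,13): clear
  midpoint (13,10) outside
  → clear
Obstacle 2 [(1,20) (2,14) (10,16) (11,22) (1,24)]:
  edge (1,20)–(2,14): clear
  edge (2,14)–(10,16): clear
  edge (10,16)–(11,22): clear
  edge (11,22)–(1,24): clear
  edge (1,24)–(1,20): clear
  midpoint (13,10) outside
  → clear
Obstacle 3 [(13,0) (24,1) (17,10) (13,6)]:
  edge (13,0)–(24,1): clear
  edge (24,1)–(17,10): crosses AB
  edge (17,10)–(13,6): crosses AB
  edge (13,6)–(13,0): clear
  → BLOCKED
Obstacle 4 [(1,0) (10,3) (11,9) (11,10) (2,9)]:
  edge (1,0)–(10,3): clear
  edge (10,3)–(11,9): clear
  edge (11,9)–(11,10): clear
  edge (11,10)–(2,9): clear
  edge (2,9)–(1,0): clear
  midpoint (13,10) outside
  → clear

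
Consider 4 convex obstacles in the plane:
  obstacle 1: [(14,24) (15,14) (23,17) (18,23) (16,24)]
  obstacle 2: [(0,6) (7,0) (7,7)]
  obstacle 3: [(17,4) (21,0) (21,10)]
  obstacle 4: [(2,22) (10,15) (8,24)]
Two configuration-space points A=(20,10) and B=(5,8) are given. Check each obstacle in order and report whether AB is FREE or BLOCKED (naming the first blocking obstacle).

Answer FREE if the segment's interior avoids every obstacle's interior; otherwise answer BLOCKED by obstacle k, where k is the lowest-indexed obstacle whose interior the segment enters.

Obstacle 1 [(14,24) (15,14) (23,17) (18,23) (16,24)]:
  edge (14,24)–(15,14): clear
  edge (15,14)–(23,17): clear
  edge (23,17)–(18,23): clear
  edge (18,23)–(16,24): clear
  edge (16,24)–(14,24): clear
  midpoint (25/2,9) outside
  → clear
Obstacle 2 [(0,6) (7,0) (7,7)]:
  edge (0,6)–(7,0): clear
  edge (7,0)–(7,7): clear
  edge (7,7)–(0,6): clear
  midpoint (25/2,9) outside
  → clear
Obstacle 3 [(17,4) (21,0) (21,10)]:
  edge (17,4)–(21,0): clear
  edge (21,0)–(21,10): clear
  edge (21,10)–(17,4): clear
  midpoint (25/2,9) outside
  → clear
Obstacle 4 [(2,22) (10,15) (8,24)]:
  edge (2,22)–(10,15): clear
  edge (10,15)–(8,24): clear
  edge (8,24)–(2,22): clear
  midpoint (25/2,9) outside
  → clear

FREE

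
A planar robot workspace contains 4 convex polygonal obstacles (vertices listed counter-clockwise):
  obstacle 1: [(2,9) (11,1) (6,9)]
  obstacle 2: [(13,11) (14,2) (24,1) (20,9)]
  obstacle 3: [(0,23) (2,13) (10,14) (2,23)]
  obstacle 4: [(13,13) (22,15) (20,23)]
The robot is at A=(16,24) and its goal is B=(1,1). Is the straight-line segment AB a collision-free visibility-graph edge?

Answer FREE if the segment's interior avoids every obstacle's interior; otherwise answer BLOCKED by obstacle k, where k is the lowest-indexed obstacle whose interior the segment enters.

BLOCKED by obstacle 1

Obstacle 1 [(2,9) (11,1) (6,9)]:
  edge (2,9)–(11,1): crosses AB
  edge (11,1)–(6,9): crosses AB
  edge (6,9)–(2,9): clear
  → BLOCKED
Obstacle 2 [(13,11) (14,2) (24,1) (20,9)]:
  edge (13,11)–(14,2): clear
  edge (14,2)–(24,1): clear
  edge (24,1)–(20,9): clear
  edge (20,9)–(13,11): clear
  midpoint (17/2,25/2) outside
  → clear
Obstacle 3 [(0,23) (2,13) (10,14) (2,23)]:
  edge (0,23)–(2,13): clear
  edge (2,13)–(10,14): crosses AB
  edge (10,14)–(2,23): crosses AB
  edge (2,23)–(0,23): clear
  → BLOCKED
Obstacle 4 [(13,13) (22,15) (20,23)]:
  edge (13,13)–(22,15): clear
  edge (22,15)–(20,23): clear
  edge (20,23)–(13,13): clear
  midpoint (17/2,25/2) outside
  → clear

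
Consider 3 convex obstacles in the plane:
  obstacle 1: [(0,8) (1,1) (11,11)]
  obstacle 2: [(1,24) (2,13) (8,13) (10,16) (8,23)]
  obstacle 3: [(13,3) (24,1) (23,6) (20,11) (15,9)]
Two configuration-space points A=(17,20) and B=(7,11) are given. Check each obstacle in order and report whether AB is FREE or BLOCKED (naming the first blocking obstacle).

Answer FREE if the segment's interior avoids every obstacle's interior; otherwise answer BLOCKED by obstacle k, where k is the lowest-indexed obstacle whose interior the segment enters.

FREE

Obstacle 1 [(0,8) (1,1) (11,11)]:
  edge (0,8)–(1,1): clear
  edge (1,1)–(11,11): clear
  edge (11,11)–(0,8): clear
  midpoint (12,31/2) outside
  → clear
Obstacle 2 [(1,24) (2,13) (8,13) (10,16) (8,23)]:
  edge (1,24)–(2,13): clear
  edge (2,13)–(8,13): clear
  edge (8,13)–(10,16): clear
  edge (10,16)–(8,23): clear
  edge (8,23)–(1,24): clear
  midpoint (12,31/2) outside
  → clear
Obstacle 3 [(13,3) (24,1) (23,6) (20,11) (15,9)]:
  edge (13,3)–(24,1): clear
  edge (24,1)–(23,6): clear
  edge (23,6)–(20,11): clear
  edge (20,11)–(15,9): clear
  edge (15,9)–(13,3): clear
  midpoint (12,31/2) outside
  → clear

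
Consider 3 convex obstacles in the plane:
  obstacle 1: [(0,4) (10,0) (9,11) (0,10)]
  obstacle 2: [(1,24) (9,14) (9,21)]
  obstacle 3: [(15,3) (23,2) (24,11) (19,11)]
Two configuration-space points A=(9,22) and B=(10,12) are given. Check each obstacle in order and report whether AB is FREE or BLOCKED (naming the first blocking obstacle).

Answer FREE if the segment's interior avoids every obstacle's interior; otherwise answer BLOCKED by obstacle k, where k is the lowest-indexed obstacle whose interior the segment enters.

Obstacle 1 [(0,4) (10,0) (9,11) (0,10)]:
  edge (0,4)–(10,0): clear
  edge (10,0)–(9,11): clear
  edge (9,11)–(0,10): clear
  edge (0,10)–(0,4): clear
  midpoint (19/2,17) outside
  → clear
Obstacle 2 [(1,24) (9,14) (9,21)]:
  edge (1,24)–(9,14): clear
  edge (9,14)–(9,21): clear
  edge (9,21)–(1,24): clear
  midpoint (19/2,17) outside
  → clear
Obstacle 3 [(15,3) (23,2) (24,11) (19,11)]:
  edge (15,3)–(23,2): clear
  edge (23,2)–(24,11): clear
  edge (24,11)–(19,11): clear
  edge (19,11)–(15,3): clear
  midpoint (19/2,17) outside
  → clear

FREE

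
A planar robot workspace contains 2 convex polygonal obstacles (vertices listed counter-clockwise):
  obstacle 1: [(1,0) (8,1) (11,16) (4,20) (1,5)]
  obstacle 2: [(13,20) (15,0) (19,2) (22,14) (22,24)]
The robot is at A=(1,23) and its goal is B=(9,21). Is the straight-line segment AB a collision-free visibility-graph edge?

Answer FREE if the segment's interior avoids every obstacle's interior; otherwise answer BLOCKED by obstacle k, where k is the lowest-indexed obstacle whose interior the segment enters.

Obstacle 1 [(1,0) (8,1) (11,16) (4,20) (1,5)]:
  edge (1,0)–(8,1): clear
  edge (8,1)–(11,16): clear
  edge (11,16)–(4,20): clear
  edge (4,20)–(1,5): clear
  edge (1,5)–(1,0): clear
  midpoint (5,22) outside
  → clear
Obstacle 2 [(13,20) (15,0) (19,2) (22,14) (22,24)]:
  edge (13,20)–(15,0): clear
  edge (15,0)–(19,2): clear
  edge (19,2)–(22,14): clear
  edge (22,14)–(22,24): clear
  edge (22,24)–(13,20): clear
  midpoint (5,22) outside
  → clear

FREE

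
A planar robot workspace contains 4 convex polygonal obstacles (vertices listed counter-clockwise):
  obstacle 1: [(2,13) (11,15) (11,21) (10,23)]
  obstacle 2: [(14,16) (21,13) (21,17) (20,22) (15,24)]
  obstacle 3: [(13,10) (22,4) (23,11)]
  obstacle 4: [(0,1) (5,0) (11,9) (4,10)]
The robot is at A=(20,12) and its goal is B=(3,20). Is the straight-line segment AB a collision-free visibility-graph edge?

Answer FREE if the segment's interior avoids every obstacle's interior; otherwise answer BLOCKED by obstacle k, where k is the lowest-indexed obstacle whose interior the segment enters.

Obstacle 1 [(2,13) (11,15) (11,21) (10,23)]:
  edge (2,13)–(11,15): clear
  edge (11,15)–(11,21): crosses AB
  edge (11,21)–(10,23): clear
  edge (10,23)–(2,13): crosses AB
  → BLOCKED
Obstacle 2 [(14,16) (21,13) (21,17) (20,22) (15,24)]:
  edge (14,16)–(21,13): clear
  edge (21,13)–(21,17): clear
  edge (21,17)–(20,22): clear
  edge (20,22)–(15,24): clear
  edge (15,24)–(14,16): clear
  midpoint (23/2,16) outside
  → clear
Obstacle 3 [(13,10) (22,4) (23,11)]:
  edge (13,10)–(22,4): clear
  edge (22,4)–(23,11): clear
  edge (23,11)–(13,10): clear
  midpoint (23/2,16) outside
  → clear
Obstacle 4 [(0,1) (5,0) (11,9) (4,10)]:
  edge (0,1)–(5,0): clear
  edge (5,0)–(11,9): clear
  edge (11,9)–(4,10): clear
  edge (4,10)–(0,1): clear
  midpoint (23/2,16) outside
  → clear

BLOCKED by obstacle 1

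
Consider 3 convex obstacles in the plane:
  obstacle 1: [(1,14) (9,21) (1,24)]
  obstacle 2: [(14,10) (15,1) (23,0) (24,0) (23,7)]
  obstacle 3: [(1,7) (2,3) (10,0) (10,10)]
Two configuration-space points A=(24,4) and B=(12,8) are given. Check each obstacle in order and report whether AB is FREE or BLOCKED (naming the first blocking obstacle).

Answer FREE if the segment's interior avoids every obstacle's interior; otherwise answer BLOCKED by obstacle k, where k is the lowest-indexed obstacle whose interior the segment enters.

Obstacle 1 [(1,14) (9,21) (1,24)]:
  edge (1,14)–(9,21): clear
  edge (9,21)–(1,24): clear
  edge (1,24)–(1,14): clear
  midpoint (18,6) outside
  → clear
Obstacle 2 [(14,10) (15,1) (23,0) (24,0) (23,7)]:
  edge (14,10)–(15,1): crosses AB
  edge (15,1)–(23,0): clear
  edge (23,0)–(24,0): clear
  edge (24,0)–(23,7): crosses AB
  edge (23,7)–(14,10): clear
  → BLOCKED
Obstacle 3 [(1,7) (2,3) (10,0) (10,10)]:
  edge (1,7)–(2,3): clear
  edge (2,3)–(10,0): clear
  edge (10,0)–(10,10): clear
  edge (10,10)–(1,7): clear
  midpoint (18,6) outside
  → clear

BLOCKED by obstacle 2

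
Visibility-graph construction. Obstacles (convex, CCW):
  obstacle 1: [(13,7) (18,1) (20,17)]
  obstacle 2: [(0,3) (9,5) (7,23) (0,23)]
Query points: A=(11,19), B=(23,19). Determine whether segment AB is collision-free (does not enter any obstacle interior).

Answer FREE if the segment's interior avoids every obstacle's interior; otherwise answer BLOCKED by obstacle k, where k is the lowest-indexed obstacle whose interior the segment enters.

Obstacle 1 [(13,7) (18,1) (20,17)]:
  edge (13,7)–(18,1): clear
  edge (18,1)–(20,17): clear
  edge (20,17)–(13,7): clear
  midpoint (17,19) outside
  → clear
Obstacle 2 [(0,3) (9,5) (7,23) (0,23)]:
  edge (0,3)–(9,5): clear
  edge (9,5)–(7,23): clear
  edge (7,23)–(0,23): clear
  edge (0,23)–(0,3): clear
  midpoint (17,19) outside
  → clear

FREE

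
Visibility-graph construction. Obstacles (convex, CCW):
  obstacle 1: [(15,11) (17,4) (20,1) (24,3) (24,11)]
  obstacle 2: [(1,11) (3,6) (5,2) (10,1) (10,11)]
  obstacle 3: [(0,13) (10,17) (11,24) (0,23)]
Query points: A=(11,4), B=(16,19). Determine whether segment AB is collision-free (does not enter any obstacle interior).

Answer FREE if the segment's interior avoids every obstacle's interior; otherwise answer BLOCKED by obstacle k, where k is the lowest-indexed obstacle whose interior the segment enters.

Obstacle 1 [(15,11) (17,4) (20,1) (24,3) (24,11)]:
  edge (15,11)–(17,4): clear
  edge (17,4)–(20,1): clear
  edge (20,1)–(24,3): clear
  edge (24,3)–(24,11): clear
  edge (24,11)–(15,11): clear
  midpoint (27/2,23/2) outside
  → clear
Obstacle 2 [(1,11) (3,6) (5,2) (10,1) (10,11)]:
  edge (1,11)–(3,6): clear
  edge (3,6)–(5,2): clear
  edge (5,2)–(10,1): clear
  edge (10,1)–(10,11): clear
  edge (10,11)–(1,11): clear
  midpoint (27/2,23/2) outside
  → clear
Obstacle 3 [(0,13) (10,17) (11,24) (0,23)]:
  edge (0,13)–(10,17): clear
  edge (10,17)–(11,24): clear
  edge (11,24)–(0,23): clear
  edge (0,23)–(0,13): clear
  midpoint (27/2,23/2) outside
  → clear

FREE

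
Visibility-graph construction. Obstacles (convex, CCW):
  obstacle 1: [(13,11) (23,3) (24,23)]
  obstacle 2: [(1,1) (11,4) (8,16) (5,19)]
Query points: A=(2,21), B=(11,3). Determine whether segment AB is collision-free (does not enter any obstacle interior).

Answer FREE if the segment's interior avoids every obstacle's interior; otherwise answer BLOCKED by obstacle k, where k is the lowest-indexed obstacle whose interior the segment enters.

Obstacle 1 [(13,11) (23,3) (24,23)]:
  edge (13,11)–(23,3): clear
  edge (23,3)–(24,23): clear
  edge (24,23)–(13,11): clear
  midpoint (13/2,12) outside
  → clear
Obstacle 2 [(1,1) (11,4) (8,16) (5,19)]:
  edge (1,1)–(11,4): crosses AB
  edge (11,4)–(8,16): clear
  edge (8,16)–(5,19): clear
  edge (5,19)–(1,1): crosses AB
  → BLOCKED

BLOCKED by obstacle 2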